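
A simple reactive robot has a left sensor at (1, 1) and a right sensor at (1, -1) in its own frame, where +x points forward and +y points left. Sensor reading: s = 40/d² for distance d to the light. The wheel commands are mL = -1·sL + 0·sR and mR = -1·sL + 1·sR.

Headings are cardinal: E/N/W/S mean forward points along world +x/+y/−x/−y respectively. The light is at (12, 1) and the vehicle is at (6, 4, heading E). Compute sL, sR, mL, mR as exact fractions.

left sensor world pos  = (7, 5); dL² = 41
right sensor world pos = (7, 3); dR² = 29
sL = 40/41 = 40/41
sR = 40/29 = 40/29
mL = -1·sL + 0·sR = -40/41
mR = -1·sL + 1·sR = 480/1189

40/41 40/29 -40/41 480/1189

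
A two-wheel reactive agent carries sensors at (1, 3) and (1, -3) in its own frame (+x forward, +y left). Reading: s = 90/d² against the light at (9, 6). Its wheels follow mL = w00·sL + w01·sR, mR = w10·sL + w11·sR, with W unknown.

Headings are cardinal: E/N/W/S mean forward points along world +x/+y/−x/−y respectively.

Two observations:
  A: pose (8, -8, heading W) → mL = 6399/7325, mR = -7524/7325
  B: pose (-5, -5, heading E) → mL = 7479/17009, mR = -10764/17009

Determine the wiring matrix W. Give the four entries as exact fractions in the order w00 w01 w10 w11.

1/2 1 -1 -1

obs A: pose=(8,-8,W) → sL=90/293, sR=18/25, mL=6399/7325, mR=-7524/7325
obs B: pose=(-5,-5,E) → sL=90/233, sR=18/73, mL=7479/17009, mR=-10764/17009
sensor matrix S = [[90/293, 18/25], [90/233, 18/73]]; det S = -5042736/24918185
solve [mL_A; mL_B] = S·[w00; w01] and [mR_A; mR_B] = S·[w10; w11]:
  w00 = 1/2, w01 = 1, w10 = -1, w11 = -1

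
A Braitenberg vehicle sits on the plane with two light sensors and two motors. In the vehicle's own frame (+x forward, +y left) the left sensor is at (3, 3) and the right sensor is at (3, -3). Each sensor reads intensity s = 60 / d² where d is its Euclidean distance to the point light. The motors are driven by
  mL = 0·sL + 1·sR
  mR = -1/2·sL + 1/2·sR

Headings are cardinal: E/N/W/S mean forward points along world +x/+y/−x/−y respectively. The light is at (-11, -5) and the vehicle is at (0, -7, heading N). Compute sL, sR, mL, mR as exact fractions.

left sensor world pos  = (-3, -4); dL² = 65
right sensor world pos = (3, -4); dR² = 197
sL = 60/65 = 12/13
sR = 60/197 = 60/197
mL = 0·sL + 1·sR = 60/197
mR = -1/2·sL + 1/2·sR = -792/2561

12/13 60/197 60/197 -792/2561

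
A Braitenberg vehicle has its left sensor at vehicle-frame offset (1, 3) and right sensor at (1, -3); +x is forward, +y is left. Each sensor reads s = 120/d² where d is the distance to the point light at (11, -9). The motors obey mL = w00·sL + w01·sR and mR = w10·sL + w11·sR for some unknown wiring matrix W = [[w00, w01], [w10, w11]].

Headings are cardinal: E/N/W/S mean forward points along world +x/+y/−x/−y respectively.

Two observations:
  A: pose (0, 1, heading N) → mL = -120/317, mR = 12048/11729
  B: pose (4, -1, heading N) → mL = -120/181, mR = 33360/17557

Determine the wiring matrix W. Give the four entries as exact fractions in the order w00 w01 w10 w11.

-1 0 1 1

obs A: pose=(0,1,N) → sL=120/317, sR=24/37, mL=-120/317, mR=12048/11729
obs B: pose=(4,-1,N) → sL=120/181, sR=120/97, mL=-120/181, mR=33360/17557
sensor matrix S = [[120/317, 24/37], [120/181, 120/97]]; det S = 7879680/205926053
solve [mL_A; mL_B] = S·[w00; w01] and [mR_A; mR_B] = S·[w10; w11]:
  w00 = -1, w01 = 0, w10 = 1, w11 = 1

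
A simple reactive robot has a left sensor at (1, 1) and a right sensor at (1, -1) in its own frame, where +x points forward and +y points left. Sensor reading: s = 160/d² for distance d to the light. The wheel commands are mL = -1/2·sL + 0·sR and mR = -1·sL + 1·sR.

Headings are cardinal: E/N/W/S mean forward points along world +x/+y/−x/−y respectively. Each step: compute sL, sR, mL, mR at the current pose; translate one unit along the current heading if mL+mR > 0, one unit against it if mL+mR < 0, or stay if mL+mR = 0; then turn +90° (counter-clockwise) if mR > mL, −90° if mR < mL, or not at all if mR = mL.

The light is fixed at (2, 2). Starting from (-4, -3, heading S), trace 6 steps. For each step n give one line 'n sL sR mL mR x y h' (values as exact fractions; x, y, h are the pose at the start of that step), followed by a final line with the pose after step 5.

n=0: pose=(-4,-3,S); sL=160/61, sR=32/17; mL=-80/61, mR=-768/1037; mL+mR=-2128/1037 → advance -1; mR−mL=592/1037 → turn +1·90°
n=1: pose=(-4,-2,E); sL=80/17, sR=16/5; mL=-40/17, mR=-128/85; mL+mR=-328/85 → advance -1; mR−mL=72/85 → turn +1·90°
n=2: pose=(-5,-2,N); sL=160/73, sR=32/9; mL=-80/73, mR=896/657; mL+mR=176/657 → advance +1; mR−mL=1616/657 → turn +1·90°
n=3: pose=(-5,-1,W); sL=2, sR=40/17; mL=-1, mR=6/17; mL+mR=-11/17 → advance -1; mR−mL=23/17 → turn +1·90°
n=4: pose=(-4,-1,S); sL=160/41, sR=32/13; mL=-80/41, mR=-768/533; mL+mR=-1808/533 → advance -1; mR−mL=272/533 → turn +1·90°
n=5: pose=(-4,0,E); sL=80/13, sR=80/17; mL=-40/13, mR=-320/221; mL+mR=-1000/221 → advance -1; mR−mL=360/221 → turn +1·90°

0 160/61 32/17 -80/61 -768/1037 -4 -3 S
1 80/17 16/5 -40/17 -128/85 -4 -2 E
2 160/73 32/9 -80/73 896/657 -5 -2 N
3 2 40/17 -1 6/17 -5 -1 W
4 160/41 32/13 -80/41 -768/533 -4 -1 S
5 80/13 80/17 -40/13 -320/221 -4 0 E
final -5 0 N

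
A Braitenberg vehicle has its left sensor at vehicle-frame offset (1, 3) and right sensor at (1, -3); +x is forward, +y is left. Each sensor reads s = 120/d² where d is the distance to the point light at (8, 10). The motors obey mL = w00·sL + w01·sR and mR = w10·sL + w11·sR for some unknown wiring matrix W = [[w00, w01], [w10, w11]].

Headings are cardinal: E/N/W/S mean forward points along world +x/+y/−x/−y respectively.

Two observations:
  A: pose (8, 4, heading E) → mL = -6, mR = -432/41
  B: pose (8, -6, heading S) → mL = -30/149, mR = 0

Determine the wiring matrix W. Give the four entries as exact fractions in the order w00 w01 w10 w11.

obs A: pose=(8,4,E) → sL=12, sR=60/41, mL=-6, mR=-432/41
obs B: pose=(8,-6,S) → sL=60/149, sR=60/149, mL=-30/149, mR=0
sensor matrix S = [[12, 60/41], [60/149, 60/149]]; det S = 25920/6109
solve [mL_A; mL_B] = S·[w00; w01] and [mR_A; mR_B] = S·[w10; w11]:
  w00 = -1/2, w01 = 0, w10 = -1, w11 = 1

-1/2 0 -1 1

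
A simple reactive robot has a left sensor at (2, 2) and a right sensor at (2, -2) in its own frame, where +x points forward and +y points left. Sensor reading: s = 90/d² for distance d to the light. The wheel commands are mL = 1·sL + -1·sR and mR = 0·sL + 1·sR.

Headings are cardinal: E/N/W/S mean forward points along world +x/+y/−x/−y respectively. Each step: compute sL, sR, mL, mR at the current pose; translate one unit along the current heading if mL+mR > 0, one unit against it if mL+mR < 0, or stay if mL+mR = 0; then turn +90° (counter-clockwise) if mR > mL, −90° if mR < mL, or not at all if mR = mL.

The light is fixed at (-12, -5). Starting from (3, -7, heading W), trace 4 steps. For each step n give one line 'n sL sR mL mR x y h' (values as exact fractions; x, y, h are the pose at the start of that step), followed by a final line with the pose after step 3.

n=0: pose=(3,-7,W); sL=18/37, sR=90/169; mL=-288/6253, mR=90/169; mL+mR=18/37 → advance +1; mR−mL=3618/6253 → turn +1·90°
n=1: pose=(2,-7,S); sL=45/136, sR=9/16; mL=-63/272, mR=9/16; mL+mR=45/136 → advance +1; mR−mL=27/34 → turn +1·90°
n=2: pose=(2,-8,E); sL=90/257, sR=90/281; mL=2160/72217, mR=90/281; mL+mR=90/257 → advance +1; mR−mL=20970/72217 → turn +1·90°
n=3: pose=(3,-8,N); sL=9/17, sR=9/29; mL=108/493, mR=9/29; mL+mR=9/17 → advance +1; mR−mL=45/493 → turn +1·90°

0 18/37 90/169 -288/6253 90/169 3 -7 W
1 45/136 9/16 -63/272 9/16 2 -7 S
2 90/257 90/281 2160/72217 90/281 2 -8 E
3 9/17 9/29 108/493 9/29 3 -8 N
final 3 -7 W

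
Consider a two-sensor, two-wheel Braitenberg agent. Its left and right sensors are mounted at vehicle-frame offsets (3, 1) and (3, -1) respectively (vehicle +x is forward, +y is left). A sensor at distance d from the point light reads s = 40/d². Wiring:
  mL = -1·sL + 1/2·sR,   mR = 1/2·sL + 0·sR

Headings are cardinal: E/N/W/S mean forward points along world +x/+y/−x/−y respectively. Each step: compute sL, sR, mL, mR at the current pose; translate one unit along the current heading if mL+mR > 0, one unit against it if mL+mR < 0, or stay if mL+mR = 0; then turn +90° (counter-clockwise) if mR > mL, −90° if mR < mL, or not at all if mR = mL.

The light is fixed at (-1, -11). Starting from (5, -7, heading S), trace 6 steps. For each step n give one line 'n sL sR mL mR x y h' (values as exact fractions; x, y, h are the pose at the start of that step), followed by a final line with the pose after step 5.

0 4/5 20/13 -2/65 2/5 5 -7 S
1 40/97 8/17 -292/1649 20/97 5 -8 E
2 5/9 2/5 -16/45 5/18 6 -8 N
3 40/17 8/5 -132/85 20/17 6 -9 W
4 20/41 4/5 -18/205 10/41 7 -9 S
5 8/25 40/121 -468/3025 4/25 7 -10 E
final 8 -10 N

n=0: pose=(5,-7,S); sL=4/5, sR=20/13; mL=-2/65, mR=2/5; mL+mR=24/65 → advance +1; mR−mL=28/65 → turn +1·90°
n=1: pose=(5,-8,E); sL=40/97, sR=8/17; mL=-292/1649, mR=20/97; mL+mR=48/1649 → advance +1; mR−mL=632/1649 → turn +1·90°
n=2: pose=(6,-8,N); sL=5/9, sR=2/5; mL=-16/45, mR=5/18; mL+mR=-7/90 → advance -1; mR−mL=19/30 → turn +1·90°
n=3: pose=(6,-9,W); sL=40/17, sR=8/5; mL=-132/85, mR=20/17; mL+mR=-32/85 → advance -1; mR−mL=232/85 → turn +1·90°
n=4: pose=(7,-9,S); sL=20/41, sR=4/5; mL=-18/205, mR=10/41; mL+mR=32/205 → advance +1; mR−mL=68/205 → turn +1·90°
n=5: pose=(7,-10,E); sL=8/25, sR=40/121; mL=-468/3025, mR=4/25; mL+mR=16/3025 → advance +1; mR−mL=952/3025 → turn +1·90°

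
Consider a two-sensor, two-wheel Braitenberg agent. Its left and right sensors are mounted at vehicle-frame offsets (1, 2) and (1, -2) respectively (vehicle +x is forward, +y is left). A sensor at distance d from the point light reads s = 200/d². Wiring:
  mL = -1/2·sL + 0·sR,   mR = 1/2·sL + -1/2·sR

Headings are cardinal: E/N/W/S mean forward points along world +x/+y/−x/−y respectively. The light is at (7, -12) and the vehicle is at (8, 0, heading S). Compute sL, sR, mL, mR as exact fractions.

20/13 100/61 -10/13 -40/793

left sensor world pos  = (10, -1); dL² = 130
right sensor world pos = (6, -1); dR² = 122
sL = 200/130 = 20/13
sR = 200/122 = 100/61
mL = -1/2·sL + 0·sR = -10/13
mR = 1/2·sL + -1/2·sR = -40/793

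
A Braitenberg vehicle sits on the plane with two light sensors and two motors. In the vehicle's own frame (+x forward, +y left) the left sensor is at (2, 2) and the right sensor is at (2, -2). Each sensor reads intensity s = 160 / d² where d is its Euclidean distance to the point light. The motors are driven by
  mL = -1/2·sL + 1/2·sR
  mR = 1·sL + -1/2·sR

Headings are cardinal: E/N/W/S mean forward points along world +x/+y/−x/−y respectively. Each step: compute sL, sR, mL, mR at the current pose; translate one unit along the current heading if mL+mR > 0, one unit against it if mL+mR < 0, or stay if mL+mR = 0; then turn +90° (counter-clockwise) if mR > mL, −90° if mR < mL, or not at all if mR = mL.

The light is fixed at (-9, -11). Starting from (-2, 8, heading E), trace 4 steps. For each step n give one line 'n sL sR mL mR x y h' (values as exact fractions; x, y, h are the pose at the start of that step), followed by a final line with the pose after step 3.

0 80/261 16/37 608/9657 872/9657 -2 8 E
1 160/477 160/541 -5120/258057 48400/258057 -1 8 N
2 4/9 4/13 -8/117 34/117 -1 9 W
3 32/81 160/349 896/28269 4688/28269 -2 9 S
final -2 8 E

n=0: pose=(-2,8,E); sL=80/261, sR=16/37; mL=608/9657, mR=872/9657; mL+mR=40/261 → advance +1; mR−mL=88/3219 → turn +1·90°
n=1: pose=(-1,8,N); sL=160/477, sR=160/541; mL=-5120/258057, mR=48400/258057; mL+mR=80/477 → advance +1; mR−mL=17840/86019 → turn +1·90°
n=2: pose=(-1,9,W); sL=4/9, sR=4/13; mL=-8/117, mR=34/117; mL+mR=2/9 → advance +1; mR−mL=14/39 → turn +1·90°
n=3: pose=(-2,9,S); sL=32/81, sR=160/349; mL=896/28269, mR=4688/28269; mL+mR=16/81 → advance +1; mR−mL=1264/9423 → turn +1·90°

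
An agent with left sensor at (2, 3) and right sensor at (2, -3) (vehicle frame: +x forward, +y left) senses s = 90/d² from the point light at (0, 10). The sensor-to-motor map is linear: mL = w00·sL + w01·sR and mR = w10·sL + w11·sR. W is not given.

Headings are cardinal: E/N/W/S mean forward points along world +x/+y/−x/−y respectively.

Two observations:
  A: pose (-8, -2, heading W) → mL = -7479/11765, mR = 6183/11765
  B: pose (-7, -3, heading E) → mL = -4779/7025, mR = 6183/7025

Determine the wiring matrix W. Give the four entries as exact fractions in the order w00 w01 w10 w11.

-1/2 -1 1 1/2

obs A: pose=(-8,-2,W) → sL=18/65, sR=90/181, mL=-7479/11765, mR=6183/11765
obs B: pose=(-7,-3,E) → sL=18/25, sR=90/281, mL=-4779/7025, mR=6183/7025
sensor matrix S = [[18/65, 90/181], [18/25, 90/281]]; det S = -890352/3305965
solve [mL_A; mL_B] = S·[w00; w01] and [mR_A; mR_B] = S·[w10; w11]:
  w00 = -1/2, w01 = -1, w10 = 1, w11 = 1/2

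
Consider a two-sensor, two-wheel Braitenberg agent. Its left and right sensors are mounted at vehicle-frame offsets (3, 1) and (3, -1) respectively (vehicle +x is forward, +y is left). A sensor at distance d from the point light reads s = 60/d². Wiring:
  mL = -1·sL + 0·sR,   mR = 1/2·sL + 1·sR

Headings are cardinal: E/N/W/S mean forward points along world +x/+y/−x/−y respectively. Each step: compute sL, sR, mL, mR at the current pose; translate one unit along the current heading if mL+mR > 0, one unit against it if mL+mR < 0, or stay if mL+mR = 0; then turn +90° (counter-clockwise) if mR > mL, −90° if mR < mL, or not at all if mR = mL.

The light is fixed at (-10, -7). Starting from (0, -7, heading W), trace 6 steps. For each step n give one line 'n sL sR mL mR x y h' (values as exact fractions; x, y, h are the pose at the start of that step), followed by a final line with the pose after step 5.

0 6/5 6/5 -6/5 9/5 0 -7 W
1 60/109 60/73 -60/109 8730/7957 -1 -7 S
2 5/12 15/37 -5/12 545/888 -1 -8 E
3 12/17 12/25 -12/17 354/425 0 -8 N
4 6/5 6/5 -6/5 9/5 0 -7 W
5 60/109 60/73 -60/109 8730/7957 -1 -7 S
final -1 -8 E

n=0: pose=(0,-7,W); sL=6/5, sR=6/5; mL=-6/5, mR=9/5; mL+mR=3/5 → advance +1; mR−mL=3 → turn +1·90°
n=1: pose=(-1,-7,S); sL=60/109, sR=60/73; mL=-60/109, mR=8730/7957; mL+mR=4350/7957 → advance +1; mR−mL=13110/7957 → turn +1·90°
n=2: pose=(-1,-8,E); sL=5/12, sR=15/37; mL=-5/12, mR=545/888; mL+mR=175/888 → advance +1; mR−mL=305/296 → turn +1·90°
n=3: pose=(0,-8,N); sL=12/17, sR=12/25; mL=-12/17, mR=354/425; mL+mR=54/425 → advance +1; mR−mL=654/425 → turn +1·90°
n=4: pose=(0,-7,W); sL=6/5, sR=6/5; mL=-6/5, mR=9/5; mL+mR=3/5 → advance +1; mR−mL=3 → turn +1·90°
n=5: pose=(-1,-7,S); sL=60/109, sR=60/73; mL=-60/109, mR=8730/7957; mL+mR=4350/7957 → advance +1; mR−mL=13110/7957 → turn +1·90°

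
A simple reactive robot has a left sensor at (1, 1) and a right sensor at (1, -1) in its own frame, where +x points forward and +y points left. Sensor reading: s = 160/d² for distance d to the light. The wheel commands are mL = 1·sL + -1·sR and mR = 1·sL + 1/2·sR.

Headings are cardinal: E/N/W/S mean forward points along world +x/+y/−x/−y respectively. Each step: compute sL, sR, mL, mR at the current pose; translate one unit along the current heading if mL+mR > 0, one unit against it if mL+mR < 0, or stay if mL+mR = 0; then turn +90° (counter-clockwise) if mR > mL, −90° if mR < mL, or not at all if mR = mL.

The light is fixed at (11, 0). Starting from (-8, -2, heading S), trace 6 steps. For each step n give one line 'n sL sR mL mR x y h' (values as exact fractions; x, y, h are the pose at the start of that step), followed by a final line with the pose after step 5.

n=0: pose=(-8,-2,S); sL=160/333, sR=160/409; mL=12160/136197, mR=92080/136197; mL+mR=104240/136197 → advance +1; mR−mL=240/409 → turn +1·90°
n=1: pose=(-8,-3,E); sL=20/41, sR=8/17; mL=12/697, mR=504/697; mL+mR=516/697 → advance +1; mR−mL=12/17 → turn +1·90°
n=2: pose=(-7,-3,N); sL=32/73, sR=160/293; mL=-2304/21389, mR=15216/21389; mL+mR=12912/21389 → advance +1; mR−mL=240/293 → turn +1·90°
n=3: pose=(-7,-2,W); sL=16/37, sR=80/181; mL=-64/6697, mR=4376/6697; mL+mR=4312/6697 → advance +1; mR−mL=120/181 → turn +1·90°
n=4: pose=(-8,-2,S); sL=160/333, sR=160/409; mL=12160/136197, mR=92080/136197; mL+mR=104240/136197 → advance +1; mR−mL=240/409 → turn +1·90°
n=5: pose=(-8,-3,E); sL=20/41, sR=8/17; mL=12/697, mR=504/697; mL+mR=516/697 → advance +1; mR−mL=12/17 → turn +1·90°

0 160/333 160/409 12160/136197 92080/136197 -8 -2 S
1 20/41 8/17 12/697 504/697 -8 -3 E
2 32/73 160/293 -2304/21389 15216/21389 -7 -3 N
3 16/37 80/181 -64/6697 4376/6697 -7 -2 W
4 160/333 160/409 12160/136197 92080/136197 -8 -2 S
5 20/41 8/17 12/697 504/697 -8 -3 E
final -7 -3 N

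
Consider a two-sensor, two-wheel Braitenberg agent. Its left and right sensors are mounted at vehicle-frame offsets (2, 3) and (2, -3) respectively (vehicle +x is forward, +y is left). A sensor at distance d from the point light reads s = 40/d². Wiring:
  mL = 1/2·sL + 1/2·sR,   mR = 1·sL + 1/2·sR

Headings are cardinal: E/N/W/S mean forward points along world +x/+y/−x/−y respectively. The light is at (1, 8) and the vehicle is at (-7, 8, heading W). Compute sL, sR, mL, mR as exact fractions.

left sensor world pos  = (-9, 5); dL² = 109
right sensor world pos = (-9, 11); dR² = 109
sL = 40/109 = 40/109
sR = 40/109 = 40/109
mL = 1/2·sL + 1/2·sR = 40/109
mR = 1·sL + 1/2·sR = 60/109

40/109 40/109 40/109 60/109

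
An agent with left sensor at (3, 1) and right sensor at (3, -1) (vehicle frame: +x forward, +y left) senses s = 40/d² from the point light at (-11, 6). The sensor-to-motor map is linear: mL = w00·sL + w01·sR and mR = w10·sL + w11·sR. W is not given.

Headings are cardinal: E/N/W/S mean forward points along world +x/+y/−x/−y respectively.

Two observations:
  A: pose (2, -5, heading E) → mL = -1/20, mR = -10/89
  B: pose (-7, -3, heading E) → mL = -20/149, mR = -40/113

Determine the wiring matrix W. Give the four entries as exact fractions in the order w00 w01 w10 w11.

0 -1/2 -1 0

obs A: pose=(2,-5,E) → sL=10/89, sR=1/10, mL=-1/20, mR=-10/89
obs B: pose=(-7,-3,E) → sL=40/113, sR=40/149, mL=-20/149, mR=-40/113
sensor matrix S = [[10/89, 1/10], [40/113, 40/149]]; det S = -7844/1498493
solve [mL_A; mL_B] = S·[w00; w01] and [mR_A; mR_B] = S·[w10; w11]:
  w00 = 0, w01 = -1/2, w10 = -1, w11 = 0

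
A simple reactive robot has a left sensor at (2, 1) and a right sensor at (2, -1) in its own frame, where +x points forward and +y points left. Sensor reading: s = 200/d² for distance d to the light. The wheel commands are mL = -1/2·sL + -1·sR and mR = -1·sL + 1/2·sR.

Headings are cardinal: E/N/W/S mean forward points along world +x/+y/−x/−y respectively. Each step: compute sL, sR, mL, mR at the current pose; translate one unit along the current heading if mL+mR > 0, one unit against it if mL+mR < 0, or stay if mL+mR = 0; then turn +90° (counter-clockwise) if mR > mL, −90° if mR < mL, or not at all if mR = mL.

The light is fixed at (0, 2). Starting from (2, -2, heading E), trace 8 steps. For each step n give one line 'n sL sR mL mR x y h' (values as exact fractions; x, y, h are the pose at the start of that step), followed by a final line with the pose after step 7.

0 8 200/41 -364/41 -228/41 2 -2 E
1 50 25 -50 -75/2 1 -2 N
2 200/37 200/17 -9100/629 300/629 1 -3 W
3 100/29 4 -166/29 -42/29 2 -3 S
4 8 200/41 -364/41 -228/41 2 -2 E
5 50 25 -50 -75/2 1 -2 N
6 200/37 200/17 -9100/629 300/629 1 -3 W
7 100/29 4 -166/29 -42/29 2 -3 S
final 2 -2 E

n=0: pose=(2,-2,E); sL=8, sR=200/41; mL=-364/41, mR=-228/41; mL+mR=-592/41 → advance -1; mR−mL=136/41 → turn +1·90°
n=1: pose=(1,-2,N); sL=50, sR=25; mL=-50, mR=-75/2; mL+mR=-175/2 → advance -1; mR−mL=25/2 → turn +1·90°
n=2: pose=(1,-3,W); sL=200/37, sR=200/17; mL=-9100/629, mR=300/629; mL+mR=-8800/629 → advance -1; mR−mL=9400/629 → turn +1·90°
n=3: pose=(2,-3,S); sL=100/29, sR=4; mL=-166/29, mR=-42/29; mL+mR=-208/29 → advance -1; mR−mL=124/29 → turn +1·90°
n=4: pose=(2,-2,E); sL=8, sR=200/41; mL=-364/41, mR=-228/41; mL+mR=-592/41 → advance -1; mR−mL=136/41 → turn +1·90°
n=5: pose=(1,-2,N); sL=50, sR=25; mL=-50, mR=-75/2; mL+mR=-175/2 → advance -1; mR−mL=25/2 → turn +1·90°
n=6: pose=(1,-3,W); sL=200/37, sR=200/17; mL=-9100/629, mR=300/629; mL+mR=-8800/629 → advance -1; mR−mL=9400/629 → turn +1·90°
n=7: pose=(2,-3,S); sL=100/29, sR=4; mL=-166/29, mR=-42/29; mL+mR=-208/29 → advance -1; mR−mL=124/29 → turn +1·90°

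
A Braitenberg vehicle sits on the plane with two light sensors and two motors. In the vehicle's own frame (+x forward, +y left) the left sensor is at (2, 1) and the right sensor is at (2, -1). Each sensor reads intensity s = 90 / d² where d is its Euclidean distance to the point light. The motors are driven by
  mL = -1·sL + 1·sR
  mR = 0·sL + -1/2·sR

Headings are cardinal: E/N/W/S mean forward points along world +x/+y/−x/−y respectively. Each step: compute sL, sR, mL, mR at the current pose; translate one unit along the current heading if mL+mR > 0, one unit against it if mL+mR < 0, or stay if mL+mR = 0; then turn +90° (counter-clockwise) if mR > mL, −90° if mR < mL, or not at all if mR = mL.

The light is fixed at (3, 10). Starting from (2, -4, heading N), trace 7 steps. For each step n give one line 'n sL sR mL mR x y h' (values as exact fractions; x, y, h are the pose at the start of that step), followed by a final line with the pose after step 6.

0 45/74 5/8 5/296 -5/16 2 -4 N
1 90/197 90/257 -5400/50629 -45/257 2 -5 E
2 9/29 45/149 -36/4321 -45/298 1 -5 S
3 90/241 18/37 1008/8917 -9/37 1 -4 W
4 45/74 5/8 5/296 -5/16 2 -4 N
5 90/197 90/257 -5400/50629 -45/257 2 -5 E
6 9/29 45/149 -36/4321 -45/298 1 -5 S
final 1 -4 W

n=0: pose=(2,-4,N); sL=45/74, sR=5/8; mL=5/296, mR=-5/16; mL+mR=-175/592 → advance -1; mR−mL=-195/592 → turn -1·90°
n=1: pose=(2,-5,E); sL=90/197, sR=90/257; mL=-5400/50629, mR=-45/257; mL+mR=-14265/50629 → advance -1; mR−mL=-3465/50629 → turn -1·90°
n=2: pose=(1,-5,S); sL=9/29, sR=45/149; mL=-36/4321, mR=-45/298; mL+mR=-1377/8642 → advance -1; mR−mL=-1233/8642 → turn -1·90°
n=3: pose=(1,-4,W); sL=90/241, sR=18/37; mL=1008/8917, mR=-9/37; mL+mR=-1161/8917 → advance -1; mR−mL=-3177/8917 → turn -1·90°
n=4: pose=(2,-4,N); sL=45/74, sR=5/8; mL=5/296, mR=-5/16; mL+mR=-175/592 → advance -1; mR−mL=-195/592 → turn -1·90°
n=5: pose=(2,-5,E); sL=90/197, sR=90/257; mL=-5400/50629, mR=-45/257; mL+mR=-14265/50629 → advance -1; mR−mL=-3465/50629 → turn -1·90°
n=6: pose=(1,-5,S); sL=9/29, sR=45/149; mL=-36/4321, mR=-45/298; mL+mR=-1377/8642 → advance -1; mR−mL=-1233/8642 → turn -1·90°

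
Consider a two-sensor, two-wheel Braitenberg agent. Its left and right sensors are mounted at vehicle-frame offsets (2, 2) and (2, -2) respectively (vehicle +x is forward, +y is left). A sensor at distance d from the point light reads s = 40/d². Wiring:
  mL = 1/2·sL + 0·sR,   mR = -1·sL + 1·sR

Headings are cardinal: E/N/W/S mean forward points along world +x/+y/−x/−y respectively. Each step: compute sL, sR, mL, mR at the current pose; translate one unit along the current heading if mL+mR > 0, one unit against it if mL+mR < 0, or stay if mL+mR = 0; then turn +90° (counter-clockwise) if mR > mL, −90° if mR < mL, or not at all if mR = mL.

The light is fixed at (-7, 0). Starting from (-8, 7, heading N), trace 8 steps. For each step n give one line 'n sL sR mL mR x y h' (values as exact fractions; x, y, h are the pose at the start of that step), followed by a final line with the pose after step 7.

n=0: pose=(-8,7,N); sL=4/9, sR=20/41; mL=2/9, mR=16/369; mL+mR=98/369 → advance +1; mR−mL=-22/123 → turn -1·90°
n=1: pose=(-8,8,E); sL=40/101, sR=40/37; mL=20/101, mR=2560/3737; mL+mR=3300/3737 → advance +1; mR−mL=1820/3737 → turn +1·90°
n=2: pose=(-7,8,N); sL=5/13, sR=5/13; mL=5/26, mR=0; mL+mR=5/26 → advance +1; mR−mL=-5/26 → turn -1·90°
n=3: pose=(-7,9,E); sL=8/25, sR=40/53; mL=4/25, mR=576/1325; mL+mR=788/1325 → advance +1; mR−mL=364/1325 → turn +1·90°
n=4: pose=(-6,9,N); sL=20/61, sR=4/13; mL=10/61, mR=-16/793; mL+mR=114/793 → advance +1; mR−mL=-146/793 → turn -1·90°
n=5: pose=(-6,10,E); sL=40/153, sR=40/73; mL=20/153, mR=3200/11169; mL+mR=4660/11169 → advance +1; mR−mL=580/3723 → turn +1·90°
n=6: pose=(-5,10,N); sL=5/18, sR=1/4; mL=5/36, mR=-1/36; mL+mR=1/9 → advance +1; mR−mL=-1/6 → turn -1·90°
n=7: pose=(-5,11,E); sL=8/37, sR=40/97; mL=4/37, mR=704/3589; mL+mR=1092/3589 → advance +1; mR−mL=316/3589 → turn +1·90°

0 4/9 20/41 2/9 16/369 -8 7 N
1 40/101 40/37 20/101 2560/3737 -8 8 E
2 5/13 5/13 5/26 0 -7 8 N
3 8/25 40/53 4/25 576/1325 -7 9 E
4 20/61 4/13 10/61 -16/793 -6 9 N
5 40/153 40/73 20/153 3200/11169 -6 10 E
6 5/18 1/4 5/36 -1/36 -5 10 N
7 8/37 40/97 4/37 704/3589 -5 11 E
final -4 11 N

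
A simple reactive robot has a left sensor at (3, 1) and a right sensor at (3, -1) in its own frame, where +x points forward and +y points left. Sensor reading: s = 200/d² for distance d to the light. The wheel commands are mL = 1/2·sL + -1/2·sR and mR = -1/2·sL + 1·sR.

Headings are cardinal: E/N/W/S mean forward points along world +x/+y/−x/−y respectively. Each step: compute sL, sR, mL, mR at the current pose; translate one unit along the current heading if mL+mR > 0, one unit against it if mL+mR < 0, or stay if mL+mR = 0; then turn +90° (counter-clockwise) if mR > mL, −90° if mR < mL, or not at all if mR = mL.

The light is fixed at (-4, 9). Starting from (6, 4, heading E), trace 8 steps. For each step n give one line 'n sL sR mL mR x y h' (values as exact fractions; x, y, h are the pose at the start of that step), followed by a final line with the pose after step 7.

n=0: pose=(6,4,E); sL=40/37, sR=40/41; mL=80/1517, mR=660/1517; mL+mR=20/41 → advance +1; mR−mL=580/1517 → turn +1·90°
n=1: pose=(7,4,N); sL=25/13, sR=50/37; mL=275/962, mR=375/962; mL+mR=25/37 → advance +1; mR−mL=50/481 → turn +1·90°
n=2: pose=(7,5,W); sL=200/89, sR=200/73; mL=-1600/6497, mR=10500/6497; mL+mR=100/73 → advance +1; mR−mL=12100/6497 → turn +1·90°
n=3: pose=(6,5,S); sL=20/17, sR=20/13; mL=-40/221, mR=210/221; mL+mR=10/13 → advance +1; mR−mL=250/221 → turn +1·90°
n=4: pose=(6,4,E); sL=40/37, sR=40/41; mL=80/1517, mR=660/1517; mL+mR=20/41 → advance +1; mR−mL=580/1517 → turn +1·90°
n=5: pose=(7,4,N); sL=25/13, sR=50/37; mL=275/962, mR=375/962; mL+mR=25/37 → advance +1; mR−mL=50/481 → turn +1·90°
n=6: pose=(7,5,W); sL=200/89, sR=200/73; mL=-1600/6497, mR=10500/6497; mL+mR=100/73 → advance +1; mR−mL=12100/6497 → turn +1·90°
n=7: pose=(6,5,S); sL=20/17, sR=20/13; mL=-40/221, mR=210/221; mL+mR=10/13 → advance +1; mR−mL=250/221 → turn +1·90°

0 40/37 40/41 80/1517 660/1517 6 4 E
1 25/13 50/37 275/962 375/962 7 4 N
2 200/89 200/73 -1600/6497 10500/6497 7 5 W
3 20/17 20/13 -40/221 210/221 6 5 S
4 40/37 40/41 80/1517 660/1517 6 4 E
5 25/13 50/37 275/962 375/962 7 4 N
6 200/89 200/73 -1600/6497 10500/6497 7 5 W
7 20/17 20/13 -40/221 210/221 6 5 S
final 6 4 E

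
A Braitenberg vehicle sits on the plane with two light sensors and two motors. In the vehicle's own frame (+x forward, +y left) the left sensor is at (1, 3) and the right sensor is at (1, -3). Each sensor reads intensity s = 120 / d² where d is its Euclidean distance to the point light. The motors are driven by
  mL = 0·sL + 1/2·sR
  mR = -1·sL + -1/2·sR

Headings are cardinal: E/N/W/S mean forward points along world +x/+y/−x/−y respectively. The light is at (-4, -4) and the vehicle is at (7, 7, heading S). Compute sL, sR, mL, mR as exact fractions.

15/37 30/41 15/41 -1170/1517

left sensor world pos  = (10, 6); dL² = 296
right sensor world pos = (4, 6); dR² = 164
sL = 120/296 = 15/37
sR = 120/164 = 30/41
mL = 0·sL + 1/2·sR = 15/41
mR = -1·sL + -1/2·sR = -1170/1517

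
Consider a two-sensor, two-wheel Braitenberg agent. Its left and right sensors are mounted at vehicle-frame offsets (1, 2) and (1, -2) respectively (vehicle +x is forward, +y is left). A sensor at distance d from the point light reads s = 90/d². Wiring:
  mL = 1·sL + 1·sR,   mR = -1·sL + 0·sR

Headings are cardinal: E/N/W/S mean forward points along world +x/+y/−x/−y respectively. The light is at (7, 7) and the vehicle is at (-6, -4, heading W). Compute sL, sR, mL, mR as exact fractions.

18/73 90/277 11556/20221 -18/73

left sensor world pos  = (-7, -6); dL² = 365
right sensor world pos = (-7, -2); dR² = 277
sL = 90/365 = 18/73
sR = 90/277 = 90/277
mL = 1·sL + 1·sR = 11556/20221
mR = -1·sL + 0·sR = -18/73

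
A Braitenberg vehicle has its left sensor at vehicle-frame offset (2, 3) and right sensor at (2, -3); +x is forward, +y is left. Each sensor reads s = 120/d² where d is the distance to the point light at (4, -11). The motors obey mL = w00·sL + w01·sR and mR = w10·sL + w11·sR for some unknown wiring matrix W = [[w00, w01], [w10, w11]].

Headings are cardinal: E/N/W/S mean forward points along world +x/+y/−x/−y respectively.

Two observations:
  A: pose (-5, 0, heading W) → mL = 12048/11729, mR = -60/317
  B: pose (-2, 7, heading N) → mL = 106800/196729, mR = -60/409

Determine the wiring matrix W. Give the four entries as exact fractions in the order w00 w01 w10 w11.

1 1 0 -1/2

obs A: pose=(-5,0,W) → sL=24/37, sR=120/317, mL=12048/11729, mR=-60/317
obs B: pose=(-2,7,N) → sL=120/481, sR=120/409, mL=106800/196729, mR=-60/409
sensor matrix S = [[24/37, 120/317], [120/481, 120/409]]; det S = 5978880/62363093
solve [mL_A; mL_B] = S·[w00; w01] and [mR_A; mR_B] = S·[w10; w11]:
  w00 = 1, w01 = 1, w10 = 0, w11 = -1/2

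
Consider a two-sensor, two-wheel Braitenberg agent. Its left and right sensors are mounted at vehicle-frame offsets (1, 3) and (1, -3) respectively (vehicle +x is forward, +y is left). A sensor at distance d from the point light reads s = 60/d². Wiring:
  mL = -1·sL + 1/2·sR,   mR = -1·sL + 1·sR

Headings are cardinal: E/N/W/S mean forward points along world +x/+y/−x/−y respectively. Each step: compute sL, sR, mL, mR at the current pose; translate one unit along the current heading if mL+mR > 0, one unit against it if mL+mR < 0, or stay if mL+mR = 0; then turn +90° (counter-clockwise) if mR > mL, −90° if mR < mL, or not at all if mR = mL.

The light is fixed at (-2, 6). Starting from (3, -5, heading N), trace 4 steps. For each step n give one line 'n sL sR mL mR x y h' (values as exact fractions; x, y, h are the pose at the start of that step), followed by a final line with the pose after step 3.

0 15/26 15/41 -210/533 -225/1066 3 -5 N
1 60/241 60/97 1410/23377 8640/23377 3 -6 W
2 30/109 6/17 -183/1853 144/1853 2 -6 S
3 60/89 60/221 -10590/19669 -7920/19669 2 -5 E
final 1 -5 N

n=0: pose=(3,-5,N); sL=15/26, sR=15/41; mL=-210/533, mR=-225/1066; mL+mR=-645/1066 → advance -1; mR−mL=15/82 → turn +1·90°
n=1: pose=(3,-6,W); sL=60/241, sR=60/97; mL=1410/23377, mR=8640/23377; mL+mR=10050/23377 → advance +1; mR−mL=30/97 → turn +1·90°
n=2: pose=(2,-6,S); sL=30/109, sR=6/17; mL=-183/1853, mR=144/1853; mL+mR=-39/1853 → advance -1; mR−mL=3/17 → turn +1·90°
n=3: pose=(2,-5,E); sL=60/89, sR=60/221; mL=-10590/19669, mR=-7920/19669; mL+mR=-18510/19669 → advance -1; mR−mL=30/221 → turn +1·90°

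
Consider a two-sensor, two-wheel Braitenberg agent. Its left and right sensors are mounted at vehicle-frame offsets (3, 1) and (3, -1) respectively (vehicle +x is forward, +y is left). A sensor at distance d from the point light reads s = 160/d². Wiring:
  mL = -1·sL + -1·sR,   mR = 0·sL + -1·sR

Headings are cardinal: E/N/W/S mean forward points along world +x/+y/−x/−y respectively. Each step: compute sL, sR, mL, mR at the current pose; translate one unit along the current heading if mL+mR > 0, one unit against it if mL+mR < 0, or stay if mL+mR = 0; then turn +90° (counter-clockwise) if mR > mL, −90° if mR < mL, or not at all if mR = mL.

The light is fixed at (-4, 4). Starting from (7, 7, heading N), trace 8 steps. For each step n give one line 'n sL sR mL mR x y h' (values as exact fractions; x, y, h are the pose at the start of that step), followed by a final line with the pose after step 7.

n=0: pose=(7,7,N); sL=20/17, sR=8/9; mL=-316/153, mR=-8/9; mL+mR=-452/153 → advance -1; mR−mL=20/17 → turn +1·90°
n=1: pose=(7,6,W); sL=32/13, sR=160/73; mL=-4416/949, mR=-160/73; mL+mR=-6496/949 → advance -1; mR−mL=32/13 → turn +1·90°
n=2: pose=(8,6,S); sL=16/17, sR=80/61; mL=-2336/1037, mR=-80/61; mL+mR=-3696/1037 → advance -1; mR−mL=16/17 → turn +1·90°
n=3: pose=(8,7,E); sL=160/241, sR=160/229; mL=-75200/55189, mR=-160/229; mL+mR=-113760/55189 → advance -1; mR−mL=160/241 → turn +1·90°
n=4: pose=(7,7,N); sL=20/17, sR=8/9; mL=-316/153, mR=-8/9; mL+mR=-452/153 → advance -1; mR−mL=20/17 → turn +1·90°
n=5: pose=(7,6,W); sL=32/13, sR=160/73; mL=-4416/949, mR=-160/73; mL+mR=-6496/949 → advance -1; mR−mL=32/13 → turn +1·90°
n=6: pose=(8,6,S); sL=16/17, sR=80/61; mL=-2336/1037, mR=-80/61; mL+mR=-3696/1037 → advance -1; mR−mL=16/17 → turn +1·90°
n=7: pose=(8,7,E); sL=160/241, sR=160/229; mL=-75200/55189, mR=-160/229; mL+mR=-113760/55189 → advance -1; mR−mL=160/241 → turn +1·90°

0 20/17 8/9 -316/153 -8/9 7 7 N
1 32/13 160/73 -4416/949 -160/73 7 6 W
2 16/17 80/61 -2336/1037 -80/61 8 6 S
3 160/241 160/229 -75200/55189 -160/229 8 7 E
4 20/17 8/9 -316/153 -8/9 7 7 N
5 32/13 160/73 -4416/949 -160/73 7 6 W
6 16/17 80/61 -2336/1037 -80/61 8 6 S
7 160/241 160/229 -75200/55189 -160/229 8 7 E
final 7 7 N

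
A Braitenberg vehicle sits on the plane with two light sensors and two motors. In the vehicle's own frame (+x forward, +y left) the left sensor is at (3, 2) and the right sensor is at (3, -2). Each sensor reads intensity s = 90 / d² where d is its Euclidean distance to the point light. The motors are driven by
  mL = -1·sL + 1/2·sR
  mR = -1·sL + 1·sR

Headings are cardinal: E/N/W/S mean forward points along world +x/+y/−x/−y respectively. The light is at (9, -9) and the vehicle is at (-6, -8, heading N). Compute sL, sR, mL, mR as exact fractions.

18/61 18/37 -117/2257 432/2257

left sensor world pos  = (-8, -5); dL² = 305
right sensor world pos = (-4, -5); dR² = 185
sL = 90/305 = 18/61
sR = 90/185 = 18/37
mL = -1·sL + 1/2·sR = -117/2257
mR = -1·sL + 1·sR = 432/2257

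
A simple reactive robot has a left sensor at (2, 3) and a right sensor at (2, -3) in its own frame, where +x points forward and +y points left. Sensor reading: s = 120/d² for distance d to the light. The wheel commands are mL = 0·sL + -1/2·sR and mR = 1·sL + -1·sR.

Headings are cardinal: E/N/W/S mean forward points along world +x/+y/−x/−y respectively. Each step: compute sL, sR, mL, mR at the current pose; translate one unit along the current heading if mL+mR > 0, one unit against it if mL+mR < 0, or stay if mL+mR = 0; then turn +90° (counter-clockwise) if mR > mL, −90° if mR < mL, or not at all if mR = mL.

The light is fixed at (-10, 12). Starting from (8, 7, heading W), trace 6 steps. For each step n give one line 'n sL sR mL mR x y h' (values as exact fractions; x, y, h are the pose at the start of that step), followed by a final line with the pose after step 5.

n=0: pose=(8,7,W); sL=3/8, sR=6/13; mL=-3/13, mR=-9/104; mL+mR=-33/104 → advance -1; mR−mL=15/104 → turn +1·90°
n=1: pose=(9,7,S); sL=120/533, sR=24/61; mL=-12/61, mR=-5472/32513; mL+mR=-11868/32513 → advance -1; mR−mL=924/32513 → turn +1·90°
n=2: pose=(9,8,E); sL=60/221, sR=12/49; mL=-6/49, mR=288/10829; mL+mR=-1038/10829 → advance -1; mR−mL=1614/10829 → turn +1·90°
n=3: pose=(8,8,N); sL=120/229, sR=24/89; mL=-12/89, mR=5184/20381; mL+mR=2436/20381 → advance +1; mR−mL=7932/20381 → turn +1·90°
n=4: pose=(8,9,W); sL=30/73, sR=15/32; mL=-15/64, mR=-135/2336; mL+mR=-1365/4672 → advance -1; mR−mL=825/4672 → turn +1·90°
n=5: pose=(9,9,S); sL=120/509, sR=120/281; mL=-60/281, mR=-27360/143029; mL+mR=-57900/143029 → advance -1; mR−mL=3180/143029 → turn +1·90°

0 3/8 6/13 -3/13 -9/104 8 7 W
1 120/533 24/61 -12/61 -5472/32513 9 7 S
2 60/221 12/49 -6/49 288/10829 9 8 E
3 120/229 24/89 -12/89 5184/20381 8 8 N
4 30/73 15/32 -15/64 -135/2336 8 9 W
5 120/509 120/281 -60/281 -27360/143029 9 9 S
final 9 10 E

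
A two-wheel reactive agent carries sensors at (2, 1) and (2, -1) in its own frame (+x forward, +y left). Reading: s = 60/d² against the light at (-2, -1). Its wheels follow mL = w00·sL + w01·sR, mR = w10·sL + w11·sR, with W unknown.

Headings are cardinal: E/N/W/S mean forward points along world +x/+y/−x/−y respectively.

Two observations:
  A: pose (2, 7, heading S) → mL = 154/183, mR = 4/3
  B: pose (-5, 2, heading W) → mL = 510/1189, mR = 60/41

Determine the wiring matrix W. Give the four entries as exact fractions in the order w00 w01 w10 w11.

-1/2 1 0 1

obs A: pose=(2,7,S) → sL=60/61, sR=4/3, mL=154/183, mR=4/3
obs B: pose=(-5,2,W) → sL=60/29, sR=60/41, mL=510/1189, mR=60/41
sensor matrix S = [[60/61, 4/3], [60/29, 60/41]]; det S = -95680/72529
solve [mL_A; mL_B] = S·[w00; w01] and [mR_A; mR_B] = S·[w10; w11]:
  w00 = -1/2, w01 = 1, w10 = 0, w11 = 1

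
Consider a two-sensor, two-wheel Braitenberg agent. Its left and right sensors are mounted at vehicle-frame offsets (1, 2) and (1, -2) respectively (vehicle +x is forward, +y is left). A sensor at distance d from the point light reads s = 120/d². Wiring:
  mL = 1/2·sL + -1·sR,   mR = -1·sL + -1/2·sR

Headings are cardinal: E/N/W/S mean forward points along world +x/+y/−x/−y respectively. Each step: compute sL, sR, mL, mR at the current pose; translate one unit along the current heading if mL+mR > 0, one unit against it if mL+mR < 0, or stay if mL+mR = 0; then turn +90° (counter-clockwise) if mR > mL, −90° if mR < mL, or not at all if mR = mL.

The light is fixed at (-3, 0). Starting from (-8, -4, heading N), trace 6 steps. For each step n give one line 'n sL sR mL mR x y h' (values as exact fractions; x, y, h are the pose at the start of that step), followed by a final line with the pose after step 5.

n=0: pose=(-8,-4,N); sL=60/29, sR=20/3; mL=-490/87, mR=-470/87; mL+mR=-320/29 → advance -1; mR−mL=20/87 → turn +1·90°
n=1: pose=(-8,-5,W); sL=24/17, sR=8/3; mL=-100/51, mR=-140/51; mL+mR=-80/17 → advance -1; mR−mL=-40/51 → turn -1·90°
n=2: pose=(-7,-5,N); sL=30/13, sR=6; mL=-63/13, mR=-69/13; mL+mR=-132/13 → advance -1; mR−mL=-6/13 → turn -1·90°
n=3: pose=(-7,-6,E); sL=24/5, sR=120/73; mL=276/365, mR=-2052/365; mL+mR=-1776/365 → advance -1; mR−mL=-2328/365 → turn -1·90°
n=4: pose=(-8,-6,S); sL=60/29, sR=60/49; mL=-270/1421, mR=-3810/1421; mL+mR=-4080/1421 → advance -1; mR−mL=-3540/1421 → turn -1·90°
n=5: pose=(-8,-5,W); sL=24/17, sR=8/3; mL=-100/51, mR=-140/51; mL+mR=-80/17 → advance -1; mR−mL=-40/51 → turn -1·90°

0 60/29 20/3 -490/87 -470/87 -8 -4 N
1 24/17 8/3 -100/51 -140/51 -8 -5 W
2 30/13 6 -63/13 -69/13 -7 -5 N
3 24/5 120/73 276/365 -2052/365 -7 -6 E
4 60/29 60/49 -270/1421 -3810/1421 -8 -6 S
5 24/17 8/3 -100/51 -140/51 -8 -5 W
final -7 -5 N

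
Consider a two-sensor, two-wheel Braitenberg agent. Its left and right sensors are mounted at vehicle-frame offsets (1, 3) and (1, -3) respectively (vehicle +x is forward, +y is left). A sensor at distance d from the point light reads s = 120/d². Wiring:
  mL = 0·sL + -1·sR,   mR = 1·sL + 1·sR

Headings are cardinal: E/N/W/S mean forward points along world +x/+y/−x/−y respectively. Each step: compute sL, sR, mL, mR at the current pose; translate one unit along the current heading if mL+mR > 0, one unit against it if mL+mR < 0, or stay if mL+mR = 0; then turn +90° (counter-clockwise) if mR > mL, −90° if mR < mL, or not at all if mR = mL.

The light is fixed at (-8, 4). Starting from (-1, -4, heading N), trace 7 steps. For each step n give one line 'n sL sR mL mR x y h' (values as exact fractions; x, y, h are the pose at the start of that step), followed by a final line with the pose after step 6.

0 24/13 120/149 -120/149 5136/1937 -1 -4 N
1 15/17 30/13 -30/13 705/221 -1 -3 W
2 24/29 120/73 -120/73 5232/2117 -2 -3 S
3 60/37 12/17 -12/17 1464/629 -2 -4 E
4 24/13 120/149 -120/149 5136/1937 -1 -4 N
5 15/17 30/13 -30/13 705/221 -1 -3 W
6 24/29 120/73 -120/73 5232/2117 -2 -3 S
final -2 -4 E

n=0: pose=(-1,-4,N); sL=24/13, sR=120/149; mL=-120/149, mR=5136/1937; mL+mR=24/13 → advance +1; mR−mL=6696/1937 → turn +1·90°
n=1: pose=(-1,-3,W); sL=15/17, sR=30/13; mL=-30/13, mR=705/221; mL+mR=15/17 → advance +1; mR−mL=1215/221 → turn +1·90°
n=2: pose=(-2,-3,S); sL=24/29, sR=120/73; mL=-120/73, mR=5232/2117; mL+mR=24/29 → advance +1; mR−mL=8712/2117 → turn +1·90°
n=3: pose=(-2,-4,E); sL=60/37, sR=12/17; mL=-12/17, mR=1464/629; mL+mR=60/37 → advance +1; mR−mL=1908/629 → turn +1·90°
n=4: pose=(-1,-4,N); sL=24/13, sR=120/149; mL=-120/149, mR=5136/1937; mL+mR=24/13 → advance +1; mR−mL=6696/1937 → turn +1·90°
n=5: pose=(-1,-3,W); sL=15/17, sR=30/13; mL=-30/13, mR=705/221; mL+mR=15/17 → advance +1; mR−mL=1215/221 → turn +1·90°
n=6: pose=(-2,-3,S); sL=24/29, sR=120/73; mL=-120/73, mR=5232/2117; mL+mR=24/29 → advance +1; mR−mL=8712/2117 → turn +1·90°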